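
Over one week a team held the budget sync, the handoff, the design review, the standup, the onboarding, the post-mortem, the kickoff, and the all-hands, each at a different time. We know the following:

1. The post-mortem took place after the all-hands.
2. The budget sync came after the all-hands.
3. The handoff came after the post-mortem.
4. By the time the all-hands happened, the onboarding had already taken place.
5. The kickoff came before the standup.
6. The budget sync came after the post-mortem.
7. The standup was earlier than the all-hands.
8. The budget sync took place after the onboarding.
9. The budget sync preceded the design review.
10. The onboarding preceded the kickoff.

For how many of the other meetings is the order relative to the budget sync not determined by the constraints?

1

Forced before the budget sync: the all-hands, the kickoff, the onboarding, the post-mortem, and the standup; forced after the budget sync: the design review.
That leaves the handoff with no forced order relative to the budget sync — 1.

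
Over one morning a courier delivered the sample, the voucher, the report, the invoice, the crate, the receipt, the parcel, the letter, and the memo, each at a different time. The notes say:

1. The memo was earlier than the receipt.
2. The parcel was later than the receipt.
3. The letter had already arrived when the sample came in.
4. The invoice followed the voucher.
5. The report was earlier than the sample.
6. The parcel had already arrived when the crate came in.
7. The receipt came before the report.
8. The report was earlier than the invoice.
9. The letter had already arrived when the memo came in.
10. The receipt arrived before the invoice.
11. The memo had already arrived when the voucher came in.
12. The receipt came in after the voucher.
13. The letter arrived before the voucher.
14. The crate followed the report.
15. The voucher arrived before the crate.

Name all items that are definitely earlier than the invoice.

Directly stated before the invoice: the receipt, the report, and the voucher.
The letter reaches the invoice via the letter → the voucher → the invoice.
The memo reaches the invoice via the memo → the voucher → the invoice.

the letter, the memo, the receipt, the report, the voucher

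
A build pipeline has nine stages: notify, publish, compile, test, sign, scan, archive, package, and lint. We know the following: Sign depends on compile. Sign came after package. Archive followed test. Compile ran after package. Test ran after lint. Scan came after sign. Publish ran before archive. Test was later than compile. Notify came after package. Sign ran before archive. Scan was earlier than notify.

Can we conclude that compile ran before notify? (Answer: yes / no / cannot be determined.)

Chain the constraints: compile → sign → scan → notify. Each link is directly stated, so compile comes before notify.

yes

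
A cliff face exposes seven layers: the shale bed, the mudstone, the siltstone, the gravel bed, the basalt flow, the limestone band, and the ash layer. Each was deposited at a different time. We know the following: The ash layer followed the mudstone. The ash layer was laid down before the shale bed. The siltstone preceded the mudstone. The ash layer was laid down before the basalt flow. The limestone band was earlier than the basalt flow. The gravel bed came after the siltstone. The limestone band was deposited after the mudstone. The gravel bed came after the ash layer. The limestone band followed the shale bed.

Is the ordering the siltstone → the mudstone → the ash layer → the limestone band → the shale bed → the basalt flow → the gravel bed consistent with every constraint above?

no

The constraints require the shale bed before the limestone band, but in the proposed sequence the limestone band appears ahead of the shale bed. That one violation is enough.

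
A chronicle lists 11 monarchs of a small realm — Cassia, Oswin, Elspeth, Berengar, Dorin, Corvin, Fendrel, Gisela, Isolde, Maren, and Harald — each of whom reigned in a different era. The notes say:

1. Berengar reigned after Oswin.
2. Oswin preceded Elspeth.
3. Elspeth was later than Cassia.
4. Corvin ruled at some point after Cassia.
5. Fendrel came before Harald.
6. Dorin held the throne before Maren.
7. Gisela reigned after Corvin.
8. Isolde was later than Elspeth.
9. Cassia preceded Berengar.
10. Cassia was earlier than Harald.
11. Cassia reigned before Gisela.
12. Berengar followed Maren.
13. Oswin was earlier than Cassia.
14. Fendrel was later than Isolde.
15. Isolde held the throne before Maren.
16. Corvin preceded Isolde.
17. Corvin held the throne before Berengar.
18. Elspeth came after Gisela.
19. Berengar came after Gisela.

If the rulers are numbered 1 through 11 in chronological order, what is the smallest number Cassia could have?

2

Oswin must come before Cassia — 1 forced predecessor.
Nothing else is forced ahead of Cassia, so their earliest slot is position 1 + 1 = 2.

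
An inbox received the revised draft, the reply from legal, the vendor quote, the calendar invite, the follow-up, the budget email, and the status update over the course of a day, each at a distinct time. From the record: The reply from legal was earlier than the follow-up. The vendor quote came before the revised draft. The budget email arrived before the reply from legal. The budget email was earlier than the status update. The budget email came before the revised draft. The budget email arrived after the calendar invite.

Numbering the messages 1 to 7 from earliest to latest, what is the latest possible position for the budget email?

3

The budget email must come before the follow-up, the reply from legal, the revised draft, and the status update — 4 messages forced after it.
Everything else can be placed before the budget email in some valid order, so the budget email can sit as late as position 7 − 4 = 3.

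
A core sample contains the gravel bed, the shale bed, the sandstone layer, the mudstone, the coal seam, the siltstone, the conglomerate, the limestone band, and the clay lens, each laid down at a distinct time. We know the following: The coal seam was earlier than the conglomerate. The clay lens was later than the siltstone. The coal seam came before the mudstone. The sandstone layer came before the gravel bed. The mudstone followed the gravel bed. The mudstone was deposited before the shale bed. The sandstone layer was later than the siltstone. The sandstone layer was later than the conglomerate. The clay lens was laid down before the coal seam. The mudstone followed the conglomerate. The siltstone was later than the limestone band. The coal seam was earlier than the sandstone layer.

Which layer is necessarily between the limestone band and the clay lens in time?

the siltstone

Tracing the constraints gives the limestone band → the siltstone → the clay lens, so the siltstone sits after the limestone band and before the clay lens.
No other layer is forced both after the limestone band and before the clay lens.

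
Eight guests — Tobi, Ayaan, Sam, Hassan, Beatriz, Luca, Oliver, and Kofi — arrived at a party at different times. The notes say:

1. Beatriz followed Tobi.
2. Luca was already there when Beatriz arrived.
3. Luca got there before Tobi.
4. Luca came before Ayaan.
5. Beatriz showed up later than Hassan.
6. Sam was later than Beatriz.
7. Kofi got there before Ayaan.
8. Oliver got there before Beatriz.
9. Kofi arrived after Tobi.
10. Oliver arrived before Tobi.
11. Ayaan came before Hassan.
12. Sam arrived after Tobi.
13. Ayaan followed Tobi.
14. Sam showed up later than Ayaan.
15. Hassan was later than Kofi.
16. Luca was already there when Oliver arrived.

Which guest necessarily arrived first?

Luca

Luca has a chain of constraints placing them before every other guest, so Luca must be first.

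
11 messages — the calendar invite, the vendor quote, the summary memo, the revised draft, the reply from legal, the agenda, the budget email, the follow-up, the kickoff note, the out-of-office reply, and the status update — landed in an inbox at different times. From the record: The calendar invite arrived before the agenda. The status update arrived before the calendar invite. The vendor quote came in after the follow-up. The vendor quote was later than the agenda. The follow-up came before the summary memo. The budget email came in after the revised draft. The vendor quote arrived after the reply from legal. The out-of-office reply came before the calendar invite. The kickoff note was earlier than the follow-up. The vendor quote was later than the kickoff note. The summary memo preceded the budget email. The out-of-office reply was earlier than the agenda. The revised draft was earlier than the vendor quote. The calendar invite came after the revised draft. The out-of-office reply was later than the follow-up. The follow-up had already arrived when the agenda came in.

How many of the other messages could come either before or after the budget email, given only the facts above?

Forced before the budget email: the follow-up, the kickoff note, the revised draft, and the summary memo.
That leaves the agenda, the calendar invite, the out-of-office reply, the reply from legal, the status update, and the vendor quote with no forced order relative to the budget email — 6.

6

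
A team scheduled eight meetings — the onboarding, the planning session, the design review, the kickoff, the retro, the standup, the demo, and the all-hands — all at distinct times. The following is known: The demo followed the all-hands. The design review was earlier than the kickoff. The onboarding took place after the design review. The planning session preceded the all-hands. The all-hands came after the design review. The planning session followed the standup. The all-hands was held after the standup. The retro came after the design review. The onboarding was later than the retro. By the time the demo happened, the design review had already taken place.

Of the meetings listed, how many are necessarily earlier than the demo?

Directly stated before the demo: the all-hands and the design review.
The planning session reaches the demo via the planning session → the all-hands → the demo.
The standup reaches the demo via the standup → the all-hands → the demo.
No chain forces the onboarding (or any of the others) ahead of the demo.
That's the all-hands, the design review, the planning session, and the standup — 4 in all.

4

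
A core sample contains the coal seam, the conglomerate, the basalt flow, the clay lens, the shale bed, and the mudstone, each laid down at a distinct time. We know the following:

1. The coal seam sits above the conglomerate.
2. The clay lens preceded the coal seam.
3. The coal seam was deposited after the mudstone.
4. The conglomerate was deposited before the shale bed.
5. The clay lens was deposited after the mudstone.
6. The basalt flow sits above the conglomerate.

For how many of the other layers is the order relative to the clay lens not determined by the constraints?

Forced before the clay lens: the mudstone; forced after the clay lens: the coal seam.
That leaves the basalt flow, the conglomerate, and the shale bed with no forced order relative to the clay lens — 3.

3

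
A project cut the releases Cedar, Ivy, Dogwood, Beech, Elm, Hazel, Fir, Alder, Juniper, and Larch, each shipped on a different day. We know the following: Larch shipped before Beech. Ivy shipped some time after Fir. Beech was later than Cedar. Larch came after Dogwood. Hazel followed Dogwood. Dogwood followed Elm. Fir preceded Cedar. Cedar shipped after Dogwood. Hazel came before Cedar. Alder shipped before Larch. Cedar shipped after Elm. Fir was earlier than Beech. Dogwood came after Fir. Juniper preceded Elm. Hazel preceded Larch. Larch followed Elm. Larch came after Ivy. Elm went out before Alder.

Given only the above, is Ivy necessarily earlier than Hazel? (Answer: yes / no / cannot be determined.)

No chain of stated constraints runs from Ivy to Hazel, and none runs from Hazel to Ivy either.
So the relative order of Ivy and Hazel is not fixed by the given facts.

cannot be determined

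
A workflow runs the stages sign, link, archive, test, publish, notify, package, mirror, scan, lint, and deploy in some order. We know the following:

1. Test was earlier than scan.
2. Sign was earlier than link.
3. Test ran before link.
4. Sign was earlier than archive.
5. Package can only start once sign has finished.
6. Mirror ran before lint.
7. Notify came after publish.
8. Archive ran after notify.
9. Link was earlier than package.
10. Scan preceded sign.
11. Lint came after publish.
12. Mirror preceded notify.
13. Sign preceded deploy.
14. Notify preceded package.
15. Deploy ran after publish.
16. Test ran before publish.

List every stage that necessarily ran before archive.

mirror, notify, publish, scan, sign, test

Directly stated before archive: notify and sign.
Mirror reaches archive via mirror → notify → archive.
Publish reaches archive via publish → notify → archive.
Scan reaches archive via scan → sign → archive.
Likewise test reaches archive by chaining the stated constraints.
No chain forces package (or any of the others) ahead of archive.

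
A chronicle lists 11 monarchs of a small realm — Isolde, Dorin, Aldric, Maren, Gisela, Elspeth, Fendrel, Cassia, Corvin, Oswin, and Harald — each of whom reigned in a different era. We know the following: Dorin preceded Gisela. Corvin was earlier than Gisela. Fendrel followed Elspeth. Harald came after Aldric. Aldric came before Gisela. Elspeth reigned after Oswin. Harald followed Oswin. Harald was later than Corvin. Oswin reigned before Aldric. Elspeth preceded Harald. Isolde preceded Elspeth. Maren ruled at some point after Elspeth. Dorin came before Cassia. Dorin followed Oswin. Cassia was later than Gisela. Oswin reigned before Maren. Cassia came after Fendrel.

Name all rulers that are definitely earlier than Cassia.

Directly stated before Cassia: Dorin, Fendrel, and Gisela.
Aldric reaches Cassia via Aldric → Gisela → Cassia.
Corvin reaches Cassia via Corvin → Gisela → Cassia.
Elspeth reaches Cassia via Elspeth → Fendrel → Cassia.
Likewise Isolde and Oswin each reach Cassia by chaining the stated constraints.
No chain forces Maren (or any of the others) ahead of Cassia.

Aldric, Corvin, Dorin, Elspeth, Fendrel, Gisela, Isolde, Oswin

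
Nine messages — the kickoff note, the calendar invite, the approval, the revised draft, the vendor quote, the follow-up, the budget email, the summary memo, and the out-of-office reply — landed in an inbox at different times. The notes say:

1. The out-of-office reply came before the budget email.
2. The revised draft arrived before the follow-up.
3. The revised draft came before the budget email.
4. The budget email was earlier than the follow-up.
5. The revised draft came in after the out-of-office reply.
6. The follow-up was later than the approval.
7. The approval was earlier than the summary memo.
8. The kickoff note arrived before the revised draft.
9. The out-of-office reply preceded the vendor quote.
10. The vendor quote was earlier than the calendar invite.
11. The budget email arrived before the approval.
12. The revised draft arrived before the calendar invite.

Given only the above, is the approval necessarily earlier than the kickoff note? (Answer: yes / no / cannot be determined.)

Tracing the constraints gives the kickoff note → the revised draft → the budget email → the approval, so the kickoff note must come before the approval.
That means the approval cannot be before the kickoff note.

no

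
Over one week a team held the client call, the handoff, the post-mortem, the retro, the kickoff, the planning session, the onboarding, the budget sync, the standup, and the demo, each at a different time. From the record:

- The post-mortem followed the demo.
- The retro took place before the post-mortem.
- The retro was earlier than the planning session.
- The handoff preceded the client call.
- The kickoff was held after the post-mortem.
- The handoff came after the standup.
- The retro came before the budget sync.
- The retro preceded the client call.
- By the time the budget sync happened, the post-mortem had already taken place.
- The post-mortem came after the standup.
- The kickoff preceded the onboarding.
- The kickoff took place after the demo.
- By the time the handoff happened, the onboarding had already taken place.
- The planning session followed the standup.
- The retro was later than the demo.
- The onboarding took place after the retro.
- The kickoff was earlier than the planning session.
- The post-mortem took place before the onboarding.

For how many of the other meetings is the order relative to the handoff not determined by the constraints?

Forced before the handoff: the demo, the kickoff, the onboarding, the post-mortem, the retro, and the standup; forced after the handoff: the client call.
That leaves the budget sync and the planning session with no forced order relative to the handoff — 2.

2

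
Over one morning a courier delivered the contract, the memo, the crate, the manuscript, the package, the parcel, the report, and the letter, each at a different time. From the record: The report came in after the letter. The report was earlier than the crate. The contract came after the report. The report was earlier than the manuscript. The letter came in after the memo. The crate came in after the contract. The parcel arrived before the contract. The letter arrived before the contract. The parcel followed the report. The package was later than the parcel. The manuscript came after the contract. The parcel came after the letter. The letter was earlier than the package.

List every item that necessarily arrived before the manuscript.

the contract, the letter, the memo, the parcel, the report

Directly stated before the manuscript: the contract and the report.
The letter reaches the manuscript via the letter → the contract → the manuscript.
The memo reaches the manuscript via the memo → the letter → the contract → the manuscript.
The parcel reaches the manuscript via the parcel → the contract → the manuscript.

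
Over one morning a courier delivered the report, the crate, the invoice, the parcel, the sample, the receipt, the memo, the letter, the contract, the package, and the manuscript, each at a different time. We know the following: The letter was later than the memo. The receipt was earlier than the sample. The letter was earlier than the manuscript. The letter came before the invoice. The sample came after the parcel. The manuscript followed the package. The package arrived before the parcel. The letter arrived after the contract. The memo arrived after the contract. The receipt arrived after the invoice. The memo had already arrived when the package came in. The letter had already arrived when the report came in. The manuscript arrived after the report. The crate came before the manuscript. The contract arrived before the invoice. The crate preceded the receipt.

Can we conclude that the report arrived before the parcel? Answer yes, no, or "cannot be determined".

No chain of stated constraints runs from the report to the parcel, and none runs from the parcel to the report either.
So the relative order of the report and the parcel is not fixed by the given facts.

cannot be determined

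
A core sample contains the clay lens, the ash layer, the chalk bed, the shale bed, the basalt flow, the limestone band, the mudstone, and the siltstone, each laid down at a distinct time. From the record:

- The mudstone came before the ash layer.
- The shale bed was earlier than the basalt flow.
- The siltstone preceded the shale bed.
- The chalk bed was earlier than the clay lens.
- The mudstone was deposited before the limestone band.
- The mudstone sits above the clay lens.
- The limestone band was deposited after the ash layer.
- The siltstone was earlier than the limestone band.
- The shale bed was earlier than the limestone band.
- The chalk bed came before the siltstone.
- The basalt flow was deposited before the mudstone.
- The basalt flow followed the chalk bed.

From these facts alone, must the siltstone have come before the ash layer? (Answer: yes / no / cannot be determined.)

Chain the constraints: the siltstone → the shale bed → the basalt flow → the mudstone → the ash layer. Each link is directly stated, so the siltstone comes before the ash layer.

yes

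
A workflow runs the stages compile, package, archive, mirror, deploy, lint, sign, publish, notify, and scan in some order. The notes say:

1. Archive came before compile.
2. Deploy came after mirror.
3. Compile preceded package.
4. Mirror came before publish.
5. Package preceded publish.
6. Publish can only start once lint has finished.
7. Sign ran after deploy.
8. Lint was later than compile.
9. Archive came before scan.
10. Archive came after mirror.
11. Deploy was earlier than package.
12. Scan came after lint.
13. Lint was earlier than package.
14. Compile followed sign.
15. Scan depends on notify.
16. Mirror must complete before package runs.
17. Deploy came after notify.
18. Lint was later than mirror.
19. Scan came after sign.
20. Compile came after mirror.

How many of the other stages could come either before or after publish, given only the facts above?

1

Forced before publish: archive, compile, deploy, lint, mirror, notify, package, and sign.
That leaves scan with no forced order relative to publish — 1.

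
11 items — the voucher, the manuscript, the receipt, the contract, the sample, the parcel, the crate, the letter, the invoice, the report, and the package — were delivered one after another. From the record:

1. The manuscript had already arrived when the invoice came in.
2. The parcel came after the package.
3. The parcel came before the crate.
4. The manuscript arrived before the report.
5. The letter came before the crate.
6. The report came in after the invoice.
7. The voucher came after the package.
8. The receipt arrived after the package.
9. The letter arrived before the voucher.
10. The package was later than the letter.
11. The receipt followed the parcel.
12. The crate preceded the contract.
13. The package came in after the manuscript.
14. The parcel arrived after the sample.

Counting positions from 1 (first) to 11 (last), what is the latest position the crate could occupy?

The crate must come before the contract — 1 item forced after it.
Everything else can be placed before the crate in some valid order, so the crate can sit as late as position 11 − 1 = 10.

10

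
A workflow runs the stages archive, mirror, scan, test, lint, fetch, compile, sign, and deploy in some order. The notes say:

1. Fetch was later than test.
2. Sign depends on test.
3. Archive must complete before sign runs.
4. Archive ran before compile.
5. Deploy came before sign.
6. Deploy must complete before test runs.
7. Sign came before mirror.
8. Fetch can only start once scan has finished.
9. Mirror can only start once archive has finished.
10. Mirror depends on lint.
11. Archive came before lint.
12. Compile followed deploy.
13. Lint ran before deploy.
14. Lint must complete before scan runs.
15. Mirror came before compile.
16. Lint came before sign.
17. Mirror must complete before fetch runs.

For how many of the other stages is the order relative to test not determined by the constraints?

Forced before test: archive, deploy, and lint; forced after test: compile, fetch, mirror, and sign.
That leaves scan with no forced order relative to test — 1.

1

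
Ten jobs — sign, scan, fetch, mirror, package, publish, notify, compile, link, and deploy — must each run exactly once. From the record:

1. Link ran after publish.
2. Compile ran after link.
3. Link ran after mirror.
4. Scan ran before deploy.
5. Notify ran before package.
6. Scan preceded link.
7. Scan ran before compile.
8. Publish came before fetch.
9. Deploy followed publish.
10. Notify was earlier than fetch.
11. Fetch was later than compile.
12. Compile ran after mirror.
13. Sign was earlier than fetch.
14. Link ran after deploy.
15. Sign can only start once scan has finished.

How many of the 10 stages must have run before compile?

Directly stated before compile: link, mirror, and scan.
Deploy reaches compile via deploy → link → compile.
Publish reaches compile via publish → link → compile.
No chain forces fetch (or any of the others) ahead of compile.
That's deploy, link, mirror, publish, and scan — 5 in all.

5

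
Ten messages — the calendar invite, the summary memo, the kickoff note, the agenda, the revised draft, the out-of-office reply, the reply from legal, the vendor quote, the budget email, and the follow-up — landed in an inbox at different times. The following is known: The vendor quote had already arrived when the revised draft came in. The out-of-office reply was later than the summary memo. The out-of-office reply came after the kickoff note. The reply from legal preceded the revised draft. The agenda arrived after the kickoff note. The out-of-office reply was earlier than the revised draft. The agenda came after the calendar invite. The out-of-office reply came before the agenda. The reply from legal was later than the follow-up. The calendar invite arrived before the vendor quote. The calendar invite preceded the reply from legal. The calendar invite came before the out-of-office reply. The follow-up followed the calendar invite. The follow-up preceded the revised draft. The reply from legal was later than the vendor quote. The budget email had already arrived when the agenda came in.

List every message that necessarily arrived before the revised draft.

Directly stated before the revised draft: the follow-up, the out-of-office reply, the reply from legal, and the vendor quote.
The calendar invite reaches the revised draft via the calendar invite → the follow-up → the revised draft.
The kickoff note reaches the revised draft via the kickoff note → the out-of-office reply → the revised draft.
The summary memo reaches the revised draft via the summary memo → the out-of-office reply → the revised draft.
No chain forces the agenda (or any of the others) ahead of the revised draft.

the calendar invite, the follow-up, the kickoff note, the out-of-office reply, the reply from legal, the summary memo, the vendor quote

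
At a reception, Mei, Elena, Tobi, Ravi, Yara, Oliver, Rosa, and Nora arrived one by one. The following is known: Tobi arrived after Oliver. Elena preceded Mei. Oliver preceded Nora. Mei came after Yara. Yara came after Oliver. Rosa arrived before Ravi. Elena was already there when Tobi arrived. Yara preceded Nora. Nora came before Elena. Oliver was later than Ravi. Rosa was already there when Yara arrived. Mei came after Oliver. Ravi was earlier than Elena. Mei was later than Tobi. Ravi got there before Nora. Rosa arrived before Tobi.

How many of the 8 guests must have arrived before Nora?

4

Directly stated before Nora: Oliver, Ravi, and Yara.
Rosa reaches Nora via Rosa → Ravi → Nora.
No chain forces Mei (or any of the others) ahead of Nora.
That's Oliver, Ravi, Rosa, and Yara — 4 in all.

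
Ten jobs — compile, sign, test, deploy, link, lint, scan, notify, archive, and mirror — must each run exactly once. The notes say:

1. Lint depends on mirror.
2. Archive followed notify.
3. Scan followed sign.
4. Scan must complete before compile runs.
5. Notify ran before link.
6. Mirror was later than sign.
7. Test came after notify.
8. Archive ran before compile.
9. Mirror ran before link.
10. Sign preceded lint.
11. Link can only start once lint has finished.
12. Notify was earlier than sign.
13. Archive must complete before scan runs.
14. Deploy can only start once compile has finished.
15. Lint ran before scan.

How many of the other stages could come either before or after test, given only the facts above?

Forced before test: notify.
That leaves archive, compile, deploy, link, lint, mirror, scan, and sign with no forced order relative to test — 8.

8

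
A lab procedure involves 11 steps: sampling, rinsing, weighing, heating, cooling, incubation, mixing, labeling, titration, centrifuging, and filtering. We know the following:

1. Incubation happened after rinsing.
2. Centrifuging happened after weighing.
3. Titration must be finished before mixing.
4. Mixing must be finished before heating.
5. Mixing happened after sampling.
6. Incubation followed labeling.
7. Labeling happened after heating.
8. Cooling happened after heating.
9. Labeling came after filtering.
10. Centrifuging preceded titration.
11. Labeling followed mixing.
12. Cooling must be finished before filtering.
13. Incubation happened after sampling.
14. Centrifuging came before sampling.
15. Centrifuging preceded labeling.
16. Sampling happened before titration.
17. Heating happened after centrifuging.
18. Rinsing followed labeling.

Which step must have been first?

weighing

Weighing has a chain of constraints placing it before every other step, so weighing must be first.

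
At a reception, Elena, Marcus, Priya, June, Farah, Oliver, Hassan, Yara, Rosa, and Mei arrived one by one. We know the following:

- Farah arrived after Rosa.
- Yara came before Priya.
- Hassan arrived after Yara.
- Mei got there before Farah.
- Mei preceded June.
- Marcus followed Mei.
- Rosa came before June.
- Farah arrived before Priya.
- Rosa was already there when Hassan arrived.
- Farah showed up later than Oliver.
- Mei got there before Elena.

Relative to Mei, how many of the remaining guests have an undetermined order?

4

Forced after Mei: Elena, Farah, June, Marcus, and Priya.
That leaves Hassan, Oliver, Rosa, and Yara with no forced order relative to Mei — 4.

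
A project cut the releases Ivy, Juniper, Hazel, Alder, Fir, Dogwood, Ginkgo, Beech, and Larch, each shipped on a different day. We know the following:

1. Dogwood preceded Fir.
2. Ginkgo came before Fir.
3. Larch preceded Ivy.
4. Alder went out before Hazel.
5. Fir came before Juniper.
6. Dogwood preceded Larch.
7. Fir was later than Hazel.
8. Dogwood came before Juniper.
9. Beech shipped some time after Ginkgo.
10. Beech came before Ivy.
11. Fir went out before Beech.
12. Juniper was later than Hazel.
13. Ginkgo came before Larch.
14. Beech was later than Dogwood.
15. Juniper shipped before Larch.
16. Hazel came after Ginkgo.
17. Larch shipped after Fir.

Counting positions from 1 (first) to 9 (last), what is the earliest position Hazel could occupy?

Alder and Ginkgo must both come before Hazel — 2 forced predecessors.
Nothing else is forced ahead of Hazel, so its earliest slot is position 2 + 1 = 3.

3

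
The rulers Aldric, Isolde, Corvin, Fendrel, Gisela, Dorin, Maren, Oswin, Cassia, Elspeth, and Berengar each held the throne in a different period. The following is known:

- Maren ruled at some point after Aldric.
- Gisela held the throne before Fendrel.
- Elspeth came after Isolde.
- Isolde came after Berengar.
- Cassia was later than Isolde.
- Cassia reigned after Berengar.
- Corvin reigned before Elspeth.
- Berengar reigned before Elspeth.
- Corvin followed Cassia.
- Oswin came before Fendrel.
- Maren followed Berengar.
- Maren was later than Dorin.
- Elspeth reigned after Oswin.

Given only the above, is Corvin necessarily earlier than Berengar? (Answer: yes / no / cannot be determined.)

Tracing the constraints gives Berengar → Cassia → Corvin, so Berengar must come before Corvin.
That means Corvin cannot be before Berengar.

no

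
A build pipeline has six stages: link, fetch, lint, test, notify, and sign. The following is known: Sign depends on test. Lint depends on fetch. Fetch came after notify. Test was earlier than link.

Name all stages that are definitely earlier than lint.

Directly stated before lint: fetch.
Notify reaches lint via notify → fetch → lint.
No chain forces link (or any of the others) ahead of lint.

fetch, notify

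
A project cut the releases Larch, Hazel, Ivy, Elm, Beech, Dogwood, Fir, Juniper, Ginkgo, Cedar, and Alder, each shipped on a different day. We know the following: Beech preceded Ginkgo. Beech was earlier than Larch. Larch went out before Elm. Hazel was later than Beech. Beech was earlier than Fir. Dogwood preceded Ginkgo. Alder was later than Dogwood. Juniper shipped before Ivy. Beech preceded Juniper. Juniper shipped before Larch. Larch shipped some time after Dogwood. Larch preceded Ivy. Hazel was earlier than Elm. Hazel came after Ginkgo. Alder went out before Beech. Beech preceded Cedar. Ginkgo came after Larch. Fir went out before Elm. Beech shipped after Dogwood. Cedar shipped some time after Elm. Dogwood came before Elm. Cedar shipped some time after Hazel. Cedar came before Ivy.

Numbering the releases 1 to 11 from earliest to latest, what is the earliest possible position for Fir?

4

Alder, Beech, and Dogwood must all come before Fir — 3 forced predecessors.
Nothing else is forced ahead of Fir, so its earliest slot is position 3 + 1 = 4.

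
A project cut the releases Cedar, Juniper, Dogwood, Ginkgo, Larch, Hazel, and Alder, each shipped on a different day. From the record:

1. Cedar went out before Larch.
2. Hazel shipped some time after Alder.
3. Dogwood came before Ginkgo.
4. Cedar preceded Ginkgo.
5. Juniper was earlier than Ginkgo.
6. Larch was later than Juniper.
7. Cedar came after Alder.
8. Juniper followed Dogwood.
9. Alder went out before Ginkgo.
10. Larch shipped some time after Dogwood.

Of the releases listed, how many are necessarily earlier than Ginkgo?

Directly stated before Ginkgo: Alder, Cedar, Dogwood, and Juniper.
That's Alder, Cedar, Dogwood, and Juniper — 4 in all.

4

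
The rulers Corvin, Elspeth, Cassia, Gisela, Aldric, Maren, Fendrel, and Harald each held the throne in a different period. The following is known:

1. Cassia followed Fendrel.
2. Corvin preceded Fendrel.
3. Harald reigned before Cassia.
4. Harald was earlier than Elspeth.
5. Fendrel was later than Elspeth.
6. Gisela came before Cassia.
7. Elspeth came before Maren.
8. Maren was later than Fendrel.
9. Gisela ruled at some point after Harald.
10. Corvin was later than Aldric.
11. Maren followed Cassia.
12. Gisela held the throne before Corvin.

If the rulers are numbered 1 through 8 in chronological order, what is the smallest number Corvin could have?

Aldric, Gisela, and Harald must all come before Corvin — 3 forced predecessors.
Nothing else is forced ahead of Corvin, so their earliest slot is position 3 + 1 = 4.

4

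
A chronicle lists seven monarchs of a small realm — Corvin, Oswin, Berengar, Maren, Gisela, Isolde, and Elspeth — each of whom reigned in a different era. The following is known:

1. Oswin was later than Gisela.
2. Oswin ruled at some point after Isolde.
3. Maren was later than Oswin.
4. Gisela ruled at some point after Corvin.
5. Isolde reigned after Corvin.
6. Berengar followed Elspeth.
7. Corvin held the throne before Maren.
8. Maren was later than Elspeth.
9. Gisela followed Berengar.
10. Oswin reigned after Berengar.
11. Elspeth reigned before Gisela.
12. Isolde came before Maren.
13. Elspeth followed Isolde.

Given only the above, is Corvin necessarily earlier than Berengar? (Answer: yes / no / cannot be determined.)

Chain the constraints: Corvin → Isolde → Elspeth → Berengar. Each link is directly stated, so Corvin comes before Berengar.

yes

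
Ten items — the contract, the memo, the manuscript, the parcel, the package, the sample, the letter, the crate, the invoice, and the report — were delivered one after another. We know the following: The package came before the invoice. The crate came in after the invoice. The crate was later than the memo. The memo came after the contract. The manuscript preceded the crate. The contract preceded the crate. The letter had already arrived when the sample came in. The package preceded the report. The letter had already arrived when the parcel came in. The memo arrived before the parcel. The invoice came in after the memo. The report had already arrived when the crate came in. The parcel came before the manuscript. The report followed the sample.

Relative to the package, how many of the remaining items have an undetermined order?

6

Forced after the package: the crate, the invoice, and the report.
That leaves the contract, the letter, the manuscript, the memo, the parcel, and the sample with no forced order relative to the package — 6.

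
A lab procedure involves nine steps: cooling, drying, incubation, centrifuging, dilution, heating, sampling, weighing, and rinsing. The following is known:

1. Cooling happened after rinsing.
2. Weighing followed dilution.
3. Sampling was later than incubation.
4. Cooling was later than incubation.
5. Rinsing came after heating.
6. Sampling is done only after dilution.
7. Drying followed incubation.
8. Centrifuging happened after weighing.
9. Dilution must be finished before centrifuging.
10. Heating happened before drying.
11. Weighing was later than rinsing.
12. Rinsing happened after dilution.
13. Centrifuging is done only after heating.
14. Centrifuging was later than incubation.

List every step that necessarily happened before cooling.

Directly stated before cooling: incubation and rinsing.
Dilution reaches cooling via dilution → rinsing → cooling.
Heating reaches cooling via heating → rinsing → cooling.

dilution, heating, incubation, rinsing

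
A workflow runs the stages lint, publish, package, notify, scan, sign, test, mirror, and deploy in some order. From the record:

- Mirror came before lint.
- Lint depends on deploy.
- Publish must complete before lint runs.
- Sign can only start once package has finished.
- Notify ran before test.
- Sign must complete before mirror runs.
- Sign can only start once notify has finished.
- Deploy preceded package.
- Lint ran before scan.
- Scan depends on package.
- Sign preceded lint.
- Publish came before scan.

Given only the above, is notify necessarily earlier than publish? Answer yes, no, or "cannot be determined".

No chain of stated constraints runs from notify to publish, and none runs from publish to notify either.
So the relative order of notify and publish is not fixed by the given facts.

cannot be determined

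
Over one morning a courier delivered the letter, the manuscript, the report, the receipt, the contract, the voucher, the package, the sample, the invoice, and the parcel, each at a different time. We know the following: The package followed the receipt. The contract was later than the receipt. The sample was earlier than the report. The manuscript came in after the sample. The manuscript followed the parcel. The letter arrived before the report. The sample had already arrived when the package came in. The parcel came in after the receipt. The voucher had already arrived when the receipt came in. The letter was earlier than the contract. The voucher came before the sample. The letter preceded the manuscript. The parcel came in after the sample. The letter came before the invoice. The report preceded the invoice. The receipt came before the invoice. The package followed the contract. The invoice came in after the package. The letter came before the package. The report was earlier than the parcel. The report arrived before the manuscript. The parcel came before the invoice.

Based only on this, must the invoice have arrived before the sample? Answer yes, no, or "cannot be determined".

no

Tracing the constraints gives the sample → the parcel → the invoice, so the sample must come before the invoice.
That means the invoice cannot be before the sample.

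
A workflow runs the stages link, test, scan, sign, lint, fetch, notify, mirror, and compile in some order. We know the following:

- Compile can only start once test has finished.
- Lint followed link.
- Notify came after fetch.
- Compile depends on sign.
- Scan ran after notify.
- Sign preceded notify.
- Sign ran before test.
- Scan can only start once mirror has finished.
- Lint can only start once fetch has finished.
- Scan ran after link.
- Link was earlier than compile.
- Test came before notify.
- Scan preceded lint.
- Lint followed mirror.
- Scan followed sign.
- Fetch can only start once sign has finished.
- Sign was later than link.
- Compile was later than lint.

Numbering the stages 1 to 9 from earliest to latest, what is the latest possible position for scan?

7

Scan must come before compile and lint — 2 stages forced after it.
Everything else can be placed before scan in some valid order, so scan can sit as late as position 9 − 2 = 7.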